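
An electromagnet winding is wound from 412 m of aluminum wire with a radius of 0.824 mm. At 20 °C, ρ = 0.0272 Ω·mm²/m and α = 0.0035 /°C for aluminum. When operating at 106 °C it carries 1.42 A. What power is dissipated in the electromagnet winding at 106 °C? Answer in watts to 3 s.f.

13.8 W

ρ = 0.0272 Ω·mm²/m = 2.72×10^-8 Ω·m
A = πr² = π(8.2400e-04 m)² = 2.133e-06 m²
R₍20₎ = ρL/A = (2.72×10^-8)(412)/(2.133e-06) = 5.254 Ω
R₍106₎ = R₍20₎(1 + αΔT) = 5.254 × (1 + 0.0035×86) = 6.835 Ω
P = I²R = (1.42)² × 6.835 = 13.8 W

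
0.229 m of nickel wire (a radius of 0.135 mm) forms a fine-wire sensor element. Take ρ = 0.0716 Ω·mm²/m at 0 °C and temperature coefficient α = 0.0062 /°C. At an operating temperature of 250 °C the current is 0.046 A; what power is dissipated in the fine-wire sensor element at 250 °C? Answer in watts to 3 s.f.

ρ = 0.0716 Ω·mm²/m = 7.16×10^-8 Ω·m
A = πr² = π(1.3500e-04 m)² = 5.726e-08 m²
R₍0₎ = ρL/A = (7.16×10^-8)(0.229)/(5.726e-08) = 0.2864 Ω
R₍250₎ = R₍0₎(1 + αΔT) = 0.2864 × (1 + 0.0062×250) = 0.7302 Ω
P = I²R = (0.046)² × 0.7302 = 0.00155 W

0.00155 W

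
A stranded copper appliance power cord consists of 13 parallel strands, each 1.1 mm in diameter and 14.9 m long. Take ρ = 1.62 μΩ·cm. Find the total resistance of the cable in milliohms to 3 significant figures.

ρ = 1.62 μΩ·cm = 1.62×10^-8 Ω·m
A_strand = π(5.5000e-04 m)² = 9.503e-07 m²
R_strand = ρL/A = (1.62×10^-8)(14.9)/(9.503e-07) = 0.254 Ω
R_total = R_strand/N = 0.254/13 = 19.5 mΩ

19.5 mΩ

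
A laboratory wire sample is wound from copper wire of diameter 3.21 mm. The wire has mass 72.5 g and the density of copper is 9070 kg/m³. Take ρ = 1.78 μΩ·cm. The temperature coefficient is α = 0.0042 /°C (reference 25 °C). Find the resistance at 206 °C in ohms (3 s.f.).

0.00382 Ω

ρ = 1.78 μΩ·cm = 1.78×10^-8 Ω·m
A = π(d/2)² = π(1.6050e-03 m)² = 8.0928e-06 m²
L = m/(density·A) = 0.0725/(9070×8.0928e-06) = 0.9877 m
R = ρL/A = (1.78×10^-8)(0.9877)/(8.0928e-06) = 0.002172 Ω
R(206 °C) = 0.002172 × (1 + 0.0042×181) = 0.00382 Ω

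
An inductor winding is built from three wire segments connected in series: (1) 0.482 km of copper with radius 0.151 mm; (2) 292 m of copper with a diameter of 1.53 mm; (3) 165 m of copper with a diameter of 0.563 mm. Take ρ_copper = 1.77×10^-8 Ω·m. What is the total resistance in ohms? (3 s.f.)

134 Ω

Seg 1: A = πr² = π(1.5100e-04 m)² = 7.163e-08 m²
R_1 = (1.77×10^-8)(482)/(7.163e-08) = 119.1 Ω
Seg 2: A = π(d/2)² = π(7.6500e-04 m)² = 1.839e-06 m²
R_2 = (1.77×10^-8)(292)/(1.839e-06) = 2.811 Ω
Seg 3: A = π(d/2)² = π(2.8150e-04 m)² = 2.489e-07 m²
R_3 = (1.77×10^-8)(165)/(2.489e-07) = 11.73 Ω
R_total = R_1 + R_2 + R_3 = 134 Ω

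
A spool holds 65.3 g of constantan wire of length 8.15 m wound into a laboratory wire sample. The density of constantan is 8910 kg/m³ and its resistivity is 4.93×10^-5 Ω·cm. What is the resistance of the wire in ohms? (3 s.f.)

4.47 Ω

ρ = 4.93×10^-5 Ω·cm = 4.93×10^-7 Ω·m
A = m/(density·L) = 0.0653/(8910×8.15) = 8.9924e-07 m²
R = ρL/A = (4.93×10^-7)(8.15)/(8.9924e-07) = 4.47 Ω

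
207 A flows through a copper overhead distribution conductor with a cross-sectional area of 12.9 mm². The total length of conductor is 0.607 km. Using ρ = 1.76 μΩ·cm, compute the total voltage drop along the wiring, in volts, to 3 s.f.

171 V

ρ = 1.76 μΩ·cm = 1.76×10^-8 Ω·m
A = 12.9 mm² = 1.290e-05 m²
R = ρL/A = (1.76×10^-8)(607)/(1.290e-05) = 0.8282 Ω
V = IR = 207 × 0.8282 = 171 V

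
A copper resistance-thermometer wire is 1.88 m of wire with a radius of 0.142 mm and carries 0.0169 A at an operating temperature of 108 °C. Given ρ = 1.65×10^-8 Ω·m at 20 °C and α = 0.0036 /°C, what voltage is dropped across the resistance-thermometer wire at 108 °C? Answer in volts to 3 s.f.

0.0109 V

A = πr² = π(1.4200e-04 m)² = 6.335e-08 m²
R₍20₎ = ρL/A = (1.65×10^-8)(1.88)/(6.335e-08) = 0.4897 Ω
R₍108₎ = R₍20₎(1 + αΔT) = 0.4897 × (1 + 0.0036×88) = 0.6448 Ω
V = IR = 0.0169 × 0.6448 = 0.0109 V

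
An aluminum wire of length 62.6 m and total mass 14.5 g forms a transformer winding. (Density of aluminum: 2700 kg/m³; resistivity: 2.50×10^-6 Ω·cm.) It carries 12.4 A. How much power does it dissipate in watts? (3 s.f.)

ρ = 2.50×10^-6 Ω·cm = 2.50×10^-8 Ω·m
A = m/(density·L) = 0.0145/(2700×62.6) = 8.5789e-08 m²
R = ρL/A = (2.50×10^-8)(62.6)/(8.5789e-08) = 18.24 Ω
P = I²R = (12.4)² × 18.24 = 2800 W

2800 W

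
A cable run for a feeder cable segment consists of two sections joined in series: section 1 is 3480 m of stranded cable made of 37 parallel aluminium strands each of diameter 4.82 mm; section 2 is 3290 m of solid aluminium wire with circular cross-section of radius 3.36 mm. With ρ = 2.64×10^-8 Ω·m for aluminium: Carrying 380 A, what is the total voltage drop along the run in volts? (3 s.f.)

982 V

Section 1: A_strand = π(2.4100e-03)² = 1.825e-05 m²; R₁ = ρL/(N·A_s) = (2.64×10^-8)(3480)/(37×1.825e-05) = 0.1361 Ω
Section 2: A = πr² = π(3.3600e-03 m)² = 3.547e-05 m²
R₂ = (2.64×10^-8)(3290)/(3.547e-05) = 2.449 Ω
R = R₁ + R₂ = 2.585 Ω
V = IR = 380 × 2.585 = 982 V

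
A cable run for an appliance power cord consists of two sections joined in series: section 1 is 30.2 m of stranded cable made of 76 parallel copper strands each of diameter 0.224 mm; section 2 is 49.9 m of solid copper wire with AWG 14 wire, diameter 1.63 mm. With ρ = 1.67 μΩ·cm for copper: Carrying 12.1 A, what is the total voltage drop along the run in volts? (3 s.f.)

6.87 V

ρ = 1.67 μΩ·cm = 1.67×10^-8 Ω·m
Section 1: A_strand = π(1.1200e-04)² = 3.941e-08 m²; R₁ = ρL/(N·A_s) = (1.67×10^-8)(30.2)/(76×3.941e-08) = 0.1684 Ω
Section 2: A = π(1.63/2 mm)² = π(8.1500e-04 m)² = 2.087e-06 m²
R₂ = (1.67×10^-8)(49.9)/(2.087e-06) = 0.3993 Ω
R = R₁ + R₂ = 0.5677 Ω
V = IR = 12.1 × 0.5677 = 6.87 V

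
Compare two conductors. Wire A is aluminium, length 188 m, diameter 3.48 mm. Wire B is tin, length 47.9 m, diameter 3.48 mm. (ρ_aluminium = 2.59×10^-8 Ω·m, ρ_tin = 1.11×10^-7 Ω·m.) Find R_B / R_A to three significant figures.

R ∝ ρL/d², so R_B/R_A = (ρ_B/ρ_A) × (L_B/L_A)
= (1.11×10^-7/2.59×10^-8) × (47.9/188) = 1.09

1.09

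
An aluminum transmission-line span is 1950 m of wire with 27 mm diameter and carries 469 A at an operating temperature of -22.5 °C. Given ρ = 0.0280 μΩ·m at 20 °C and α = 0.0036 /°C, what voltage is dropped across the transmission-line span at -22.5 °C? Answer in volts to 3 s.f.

37.9 V

ρ = 0.0280 μΩ·m = 2.80×10^-8 Ω·m
A = π(d/2)² = π(1.3500e-02 m)² = 5.726e-04 m²
R₍20₎ = ρL/A = (2.80×10^-8)(1950)/(5.726e-04) = 0.09536 Ω
R₍-22.5₎ = R₍20₎(1 + αΔT) = 0.09536 × (1 + 0.0036×-42.5) = 0.08077 Ω
V = IR = 469 × 0.08077 = 37.9 V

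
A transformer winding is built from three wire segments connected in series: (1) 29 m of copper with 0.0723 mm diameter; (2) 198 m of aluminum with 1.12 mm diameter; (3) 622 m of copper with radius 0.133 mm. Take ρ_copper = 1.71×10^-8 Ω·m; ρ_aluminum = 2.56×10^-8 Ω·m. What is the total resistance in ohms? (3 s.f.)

Seg 1: A = π(d/2)² = π(3.6150e-05 m)² = 4.106e-09 m²
R_1 = (1.71×10^-8)(29)/(4.106e-09) = 120.8 Ω
Seg 2: A = π(d/2)² = π(5.6000e-04 m)² = 9.852e-07 m²
R_2 = (2.56×10^-8)(198)/(9.852e-07) = 5.145 Ω
Seg 3: A = πr² = π(1.3300e-04 m)² = 5.557e-08 m²
R_3 = (1.71×10^-8)(622)/(5.557e-08) = 191.4 Ω
R_total = R_1 + R_2 + R_3 = 317 Ω

317 Ω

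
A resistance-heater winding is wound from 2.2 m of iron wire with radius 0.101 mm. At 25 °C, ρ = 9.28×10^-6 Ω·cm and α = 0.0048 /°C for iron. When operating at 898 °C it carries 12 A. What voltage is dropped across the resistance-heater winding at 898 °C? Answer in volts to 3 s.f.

397 V

ρ = 9.28×10^-6 Ω·cm = 9.28×10^-8 Ω·m
A = πr² = π(1.0100e-04 m)² = 3.205e-08 m²
R₍25₎ = ρL/A = (9.28×10^-8)(2.2)/(3.205e-08) = 6.371 Ω
R₍898₎ = R₍25₎(1 + αΔT) = 6.371 × (1 + 0.0048×873) = 33.07 Ω
V = IR = 12 × 33.07 = 397 V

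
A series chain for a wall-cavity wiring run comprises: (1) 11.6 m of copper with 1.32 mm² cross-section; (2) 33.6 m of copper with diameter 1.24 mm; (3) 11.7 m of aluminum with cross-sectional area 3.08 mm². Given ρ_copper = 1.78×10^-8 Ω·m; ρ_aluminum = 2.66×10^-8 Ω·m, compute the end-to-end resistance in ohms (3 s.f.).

Seg 1: A = 1.32 mm² = 1.320e-06 m²
R_1 = (1.78×10^-8)(11.6)/(1.320e-06) = 0.1564 Ω
Seg 2: A = π(d/2)² = π(6.2000e-04 m)² = 1.208e-06 m²
R_2 = (1.78×10^-8)(33.6)/(1.208e-06) = 0.4953 Ω
Seg 3: A = 3.08 mm² = 3.080e-06 m²
R_3 = (2.66×10^-8)(11.7)/(3.080e-06) = 0.101 Ω
R_total = R_1 + R_2 + R_3 = 0.753 Ω

0.753 Ω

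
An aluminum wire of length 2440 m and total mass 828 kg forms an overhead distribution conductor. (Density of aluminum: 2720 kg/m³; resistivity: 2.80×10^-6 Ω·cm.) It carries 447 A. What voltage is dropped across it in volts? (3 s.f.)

245 V

ρ = 2.80×10^-6 Ω·cm = 2.80×10^-8 Ω·m
A = m/(density·L) = 828/(2720×2440) = 1.2476e-04 m²
R = ρL/A = (2.80×10^-8)(2440)/(1.2476e-04) = 0.5476 Ω
V = IR = 447 × 0.5476 = 245 V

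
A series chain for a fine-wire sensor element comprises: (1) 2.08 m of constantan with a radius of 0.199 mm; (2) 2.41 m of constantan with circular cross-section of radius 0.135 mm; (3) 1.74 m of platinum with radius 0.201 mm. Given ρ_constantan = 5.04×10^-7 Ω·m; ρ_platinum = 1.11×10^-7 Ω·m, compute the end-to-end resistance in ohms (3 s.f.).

31.2 Ω

Seg 1: A = πr² = π(1.9900e-04 m)² = 1.244e-07 m²
R_1 = (5.04×10^-7)(2.08)/(1.244e-07) = 8.426 Ω
Seg 2: A = πr² = π(1.3500e-04 m)² = 5.726e-08 m²
R_2 = (5.04×10^-7)(2.41)/(5.726e-08) = 21.21 Ω
Seg 3: A = πr² = π(2.0100e-04 m)² = 1.269e-07 m²
R_3 = (1.11×10^-7)(1.74)/(1.269e-07) = 1.522 Ω
R_total = R_1 + R_2 + R_3 = 31.2 Ω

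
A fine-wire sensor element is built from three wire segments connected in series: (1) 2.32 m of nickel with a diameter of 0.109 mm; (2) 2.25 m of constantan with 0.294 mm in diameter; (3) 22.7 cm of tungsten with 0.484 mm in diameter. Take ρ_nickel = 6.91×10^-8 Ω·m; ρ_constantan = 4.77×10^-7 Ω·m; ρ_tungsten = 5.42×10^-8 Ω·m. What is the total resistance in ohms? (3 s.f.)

33.1 Ω

Seg 1: A = π(d/2)² = π(5.4500e-05 m)² = 9.331e-09 m²
R_1 = (6.91×10^-8)(2.32)/(9.331e-09) = 17.18 Ω
Seg 2: A = π(d/2)² = π(1.4700e-04 m)² = 6.789e-08 m²
R_2 = (4.77×10^-7)(2.25)/(6.789e-08) = 15.81 Ω
Seg 3: A = π(d/2)² = π(2.4200e-04 m)² = 1.840e-07 m²
R_3 = (5.42×10^-8)(0.227)/(1.840e-07) = 0.06687 Ω
R_total = R_1 + R_2 + R_3 = 33.1 Ω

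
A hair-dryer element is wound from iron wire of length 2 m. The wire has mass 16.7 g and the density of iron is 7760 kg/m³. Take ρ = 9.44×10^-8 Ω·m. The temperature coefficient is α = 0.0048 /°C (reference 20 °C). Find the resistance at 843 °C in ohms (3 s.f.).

A = m/(density·L) = 0.0167/(7760×2) = 1.0760e-06 m²
R = ρL/A = (9.44×10^-8)(2)/(1.0760e-06) = 0.1755 Ω
R(843 °C) = 0.1755 × (1 + 0.0048×823) = 0.869 Ω

0.869 Ω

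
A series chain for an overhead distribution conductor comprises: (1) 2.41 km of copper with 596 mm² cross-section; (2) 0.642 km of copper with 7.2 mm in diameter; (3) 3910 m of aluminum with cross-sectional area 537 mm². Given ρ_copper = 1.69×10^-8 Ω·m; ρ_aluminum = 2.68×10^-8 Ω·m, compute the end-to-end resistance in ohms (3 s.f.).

Seg 1: A = 596 mm² = 5.960e-04 m²
R_1 = (1.69×10^-8)(2410)/(5.960e-04) = 0.06834 Ω
Seg 2: A = π(d/2)² = π(3.6000e-03 m)² = 4.072e-05 m²
R_2 = (1.69×10^-8)(642)/(4.072e-05) = 0.2665 Ω
Seg 3: A = 537 mm² = 5.370e-04 m²
R_3 = (2.68×10^-8)(3910)/(5.370e-04) = 0.1951 Ω
R_total = R_1 + R_2 + R_3 = 0.530 Ω

0.530 Ω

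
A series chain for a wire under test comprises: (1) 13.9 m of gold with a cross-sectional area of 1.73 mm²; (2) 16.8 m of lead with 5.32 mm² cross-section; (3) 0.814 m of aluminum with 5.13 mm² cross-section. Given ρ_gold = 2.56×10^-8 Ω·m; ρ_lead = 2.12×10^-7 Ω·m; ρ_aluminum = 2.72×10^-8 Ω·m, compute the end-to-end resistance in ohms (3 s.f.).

0.879 Ω

Seg 1: A = 1.73 mm² = 1.730e-06 m²
R_1 = (2.56×10^-8)(13.9)/(1.730e-06) = 0.2057 Ω
Seg 2: A = 5.32 mm² = 5.320e-06 m²
R_2 = (2.12×10^-7)(16.8)/(5.320e-06) = 0.6695 Ω
Seg 3: A = 5.13 mm² = 5.130e-06 m²
R_3 = (2.72×10^-8)(0.814)/(5.130e-06) = 0.004316 Ω
R_total = R_1 + R_2 + R_3 = 0.879 Ω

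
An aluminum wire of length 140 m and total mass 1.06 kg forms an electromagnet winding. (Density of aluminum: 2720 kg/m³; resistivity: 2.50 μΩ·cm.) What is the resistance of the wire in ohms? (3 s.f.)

ρ = 2.50 μΩ·cm = 2.50×10^-8 Ω·m
A = m/(density·L) = 1.06/(2720×140) = 2.7836e-06 m²
R = ρL/A = (2.50×10^-8)(140)/(2.7836e-06) = 1.26 Ω

1.26 Ω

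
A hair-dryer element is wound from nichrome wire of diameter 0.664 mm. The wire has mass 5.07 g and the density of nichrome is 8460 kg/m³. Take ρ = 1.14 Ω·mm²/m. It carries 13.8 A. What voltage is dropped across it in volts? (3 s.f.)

78.6 V

ρ = 1.14 Ω·mm²/m = 1.14×10^-6 Ω·m
A = π(d/2)² = π(3.3200e-04 m)² = 3.4628e-07 m²
L = m/(density·A) = 0.00507/(8460×3.4628e-07) = 1.731 m
R = ρL/A = (1.14×10^-6)(1.731)/(3.4628e-07) = 5.698 Ω
V = IR = 13.8 × 5.698 = 78.6 V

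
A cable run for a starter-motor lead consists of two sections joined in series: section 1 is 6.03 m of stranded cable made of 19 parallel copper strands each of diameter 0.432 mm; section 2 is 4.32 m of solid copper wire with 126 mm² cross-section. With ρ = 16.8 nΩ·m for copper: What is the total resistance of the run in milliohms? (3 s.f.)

ρ = 16.8 nΩ·m = 1.68×10^-8 Ω·m
Section 1: A_strand = π(2.1600e-04)² = 1.466e-07 m²; R₁ = ρL/(N·A_s) = (1.68×10^-8)(6.03)/(19×1.466e-07) = 0.03638 Ω
Section 2: A = 126 mm² = 1.260e-04 m²
R₂ = (1.68×10^-8)(4.32)/(1.260e-04) = 5.760×10^-4 Ω
R = R₁ + R₂ = 37.0 mΩ

37.0 mΩ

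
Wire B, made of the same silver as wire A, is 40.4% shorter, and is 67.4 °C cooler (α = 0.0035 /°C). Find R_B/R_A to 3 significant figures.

0.455

R ∝ ρL/d² with ρ ∝ (1+αΔT), so R_B/R_A = (1 − 40.4/100) × (1 − 0.0035×67.4)
= 0.596 × 0.7641 = 0.455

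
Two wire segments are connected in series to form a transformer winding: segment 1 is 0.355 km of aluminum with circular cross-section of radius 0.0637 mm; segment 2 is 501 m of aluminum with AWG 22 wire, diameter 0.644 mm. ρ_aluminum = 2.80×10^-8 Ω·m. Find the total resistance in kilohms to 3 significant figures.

Segment 1: A = πr² = π(6.3700e-05 m)² = 1.275e-08 m²
R₁ = ρL/A = (2.80×10^-8)(355)/(1.275e-08) = 779.8 Ω
Segment 2: A = π(0.644/2 mm)² = π(3.2200e-04 m)² = 3.257e-07 m²
R₂ = (2.80×10^-8)(501)/(3.257e-07) = 43.07 Ω
R = R₁ + R₂ = 0.823 kΩ

0.823 kΩ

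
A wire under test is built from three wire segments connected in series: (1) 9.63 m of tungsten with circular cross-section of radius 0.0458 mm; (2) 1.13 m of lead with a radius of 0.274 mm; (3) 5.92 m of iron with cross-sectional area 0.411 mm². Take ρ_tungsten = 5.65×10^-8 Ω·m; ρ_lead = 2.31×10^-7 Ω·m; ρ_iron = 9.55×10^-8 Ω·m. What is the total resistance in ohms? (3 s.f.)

85.0 Ω

Seg 1: A = πr² = π(4.5800e-05 m)² = 6.590e-09 m²
R_1 = (5.65×10^-8)(9.63)/(6.590e-09) = 82.56 Ω
Seg 2: A = πr² = π(2.7400e-04 m)² = 2.359e-07 m²
R_2 = (2.31×10^-7)(1.13)/(2.359e-07) = 1.107 Ω
Seg 3: A = 0.411 mm² = 4.110e-07 m²
R_3 = (9.55×10^-8)(5.92)/(4.110e-07) = 1.376 Ω
R_total = R_1 + R_2 + R_3 = 85.0 Ω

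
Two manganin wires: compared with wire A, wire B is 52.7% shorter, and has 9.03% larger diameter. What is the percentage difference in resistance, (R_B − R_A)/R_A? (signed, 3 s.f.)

-60.2%

R ∝ L/d², so R_B/R_A = (1 − 52.7/100) × (1 + 9.03/100)⁻²
= 0.473 × 0.8412 = 0.3979
(R_B − R_A)/R_A = 0.3979 − 1 = -60.2%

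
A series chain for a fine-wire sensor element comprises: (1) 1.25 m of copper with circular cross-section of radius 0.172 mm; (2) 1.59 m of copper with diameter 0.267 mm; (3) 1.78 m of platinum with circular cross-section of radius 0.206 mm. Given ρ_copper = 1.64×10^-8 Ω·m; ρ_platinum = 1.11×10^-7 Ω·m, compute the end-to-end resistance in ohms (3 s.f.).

Seg 1: A = πr² = π(1.7200e-04 m)² = 9.294e-08 m²
R_1 = (1.64×10^-8)(1.25)/(9.294e-08) = 0.2206 Ω
Seg 2: A = π(d/2)² = π(1.3350e-04 m)² = 5.599e-08 m²
R_2 = (1.64×10^-8)(1.59)/(5.599e-08) = 0.4657 Ω
Seg 3: A = πr² = π(2.0600e-04 m)² = 1.333e-07 m²
R_3 = (1.11×10^-7)(1.78)/(1.333e-07) = 1.482 Ω
R_total = R_1 + R_2 + R_3 = 2.17 Ω

2.17 Ω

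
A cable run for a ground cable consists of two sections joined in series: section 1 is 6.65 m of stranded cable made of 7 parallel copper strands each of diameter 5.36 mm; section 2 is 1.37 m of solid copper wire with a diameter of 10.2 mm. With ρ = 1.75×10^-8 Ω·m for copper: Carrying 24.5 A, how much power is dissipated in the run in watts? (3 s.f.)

Section 1: A_strand = π(2.6800e-03)² = 2.256e-05 m²; R₁ = ρL/(N·A_s) = (1.75×10^-8)(6.65)/(7×2.256e-05) = 7.368×10^-4 Ω
Section 2: A = π(d/2)² = π(5.1000e-03 m)² = 8.171e-05 m²
R₂ = (1.75×10^-8)(1.37)/(8.171e-05) = 2.934×10^-4 Ω
R = R₁ + R₂ = 0.00103 Ω
P = I²R = (24.5)² × 0.00103 = 0.618 W

0.618 W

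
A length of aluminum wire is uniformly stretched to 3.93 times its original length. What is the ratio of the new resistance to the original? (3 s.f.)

15.4

Volume constant ⇒ A' = A/k with k = 3.93. R' = ρ(kL)/(A/k) = k²R.
Factor = 15.4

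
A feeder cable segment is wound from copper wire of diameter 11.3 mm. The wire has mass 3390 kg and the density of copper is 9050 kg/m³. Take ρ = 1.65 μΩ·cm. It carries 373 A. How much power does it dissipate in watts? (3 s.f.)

85500 W

ρ = 1.65 μΩ·cm = 1.65×10^-8 Ω·m
A = π(d/2)² = π(5.6500e-03 m)² = 1.0029e-04 m²
L = m/(density·A) = 3390/(9050×1.0029e-04) = 3735 m
R = ρL/A = (1.65×10^-8)(3735)/(1.0029e-04) = 0.6145 Ω
P = I²R = (373)² × 0.6145 = 85500 W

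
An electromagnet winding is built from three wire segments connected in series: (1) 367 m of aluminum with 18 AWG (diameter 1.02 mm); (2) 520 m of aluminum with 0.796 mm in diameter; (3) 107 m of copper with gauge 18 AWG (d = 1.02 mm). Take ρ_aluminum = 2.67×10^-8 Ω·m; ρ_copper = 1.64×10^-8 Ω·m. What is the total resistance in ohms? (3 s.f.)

Seg 1: A = π(1.02/2 mm)² = π(5.1000e-04 m)² = 8.171e-07 m²
R_1 = (2.67×10^-8)(367)/(8.171e-07) = 11.99 Ω
Seg 2: A = π(d/2)² = π(3.9800e-04 m)² = 4.976e-07 m²
R_2 = (2.67×10^-8)(520)/(4.976e-07) = 27.9 Ω
Seg 3: A = π(1.02/2 mm)² = π(5.1000e-04 m)² = 8.171e-07 m²
R_3 = (1.64×10^-8)(107)/(8.171e-07) = 2.148 Ω
R_total = R_1 + R_2 + R_3 = 42.0 Ω

42.0 Ω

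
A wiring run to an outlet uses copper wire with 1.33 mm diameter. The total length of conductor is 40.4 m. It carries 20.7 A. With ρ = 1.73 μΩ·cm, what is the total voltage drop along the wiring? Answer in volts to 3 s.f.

10.4 V

ρ = 1.73 μΩ·cm = 1.73×10^-8 Ω·m
A = π(d/2)² = π(6.6500e-04 m)² = 1.389e-06 m²
R = ρL/A = (1.73×10^-8)(40.4)/(1.389e-06) = 0.5031 Ω
V = IR = 20.7 × 0.5031 = 10.4 V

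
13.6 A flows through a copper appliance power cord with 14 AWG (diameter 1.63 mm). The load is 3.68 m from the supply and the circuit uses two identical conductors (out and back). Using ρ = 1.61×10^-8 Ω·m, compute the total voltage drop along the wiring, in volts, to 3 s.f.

0.772 V

A = π(1.63/2 mm)² = π(8.1500e-04 m)² = 2.087e-06 m²
Total conductor length (both ways) L = 2 × 3.68 = 7.36 m
R = ρL/A = (1.61×10^-8)(7.36)/(2.087e-06) = 0.05679 Ω
V = IR = 13.6 × 0.05679 = 0.772 V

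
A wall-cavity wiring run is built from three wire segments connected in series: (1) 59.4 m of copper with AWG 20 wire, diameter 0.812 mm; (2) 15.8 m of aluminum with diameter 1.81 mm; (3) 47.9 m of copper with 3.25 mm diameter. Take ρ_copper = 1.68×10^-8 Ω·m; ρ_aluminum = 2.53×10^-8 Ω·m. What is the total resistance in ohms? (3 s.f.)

Seg 1: A = π(0.812/2 mm)² = π(4.0600e-04 m)² = 5.178e-07 m²
R_1 = (1.68×10^-8)(59.4)/(5.178e-07) = 1.927 Ω
Seg 2: A = π(d/2)² = π(9.0500e-04 m)² = 2.573e-06 m²
R_2 = (2.53×10^-8)(15.8)/(2.573e-06) = 0.1554 Ω
Seg 3: A = π(d/2)² = π(1.6250e-03 m)² = 8.296e-06 m²
R_3 = (1.68×10^-8)(47.9)/(8.296e-06) = 0.097 Ω
R_total = R_1 + R_2 + R_3 = 2.18 Ω

2.18 Ω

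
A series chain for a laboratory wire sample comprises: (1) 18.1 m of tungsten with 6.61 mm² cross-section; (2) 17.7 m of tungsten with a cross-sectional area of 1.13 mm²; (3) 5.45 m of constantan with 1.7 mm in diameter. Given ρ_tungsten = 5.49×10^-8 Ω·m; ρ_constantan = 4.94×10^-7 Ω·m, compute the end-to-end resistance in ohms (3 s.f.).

Seg 1: A = 6.61 mm² = 6.610e-06 m²
R_1 = (5.49×10^-8)(18.1)/(6.610e-06) = 0.1503 Ω
Seg 2: A = 1.13 mm² = 1.130e-06 m²
R_2 = (5.49×10^-8)(17.7)/(1.130e-06) = 0.8599 Ω
Seg 3: A = π(d/2)² = π(8.5000e-04 m)² = 2.270e-06 m²
R_3 = (4.94×10^-7)(5.45)/(2.270e-06) = 1.186 Ω
R_total = R_1 + R_2 + R_3 = 2.20 Ω

2.20 Ω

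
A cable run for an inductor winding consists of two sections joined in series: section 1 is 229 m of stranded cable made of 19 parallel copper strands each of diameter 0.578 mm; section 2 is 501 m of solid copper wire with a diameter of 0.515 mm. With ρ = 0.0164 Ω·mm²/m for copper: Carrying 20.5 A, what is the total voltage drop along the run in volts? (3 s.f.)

ρ = 0.0164 Ω·mm²/m = 1.64×10^-8 Ω·m
Section 1: A_strand = π(2.8900e-04)² = 2.624e-07 m²; R₁ = ρL/(N·A_s) = (1.64×10^-8)(229)/(19×2.624e-07) = 0.7533 Ω
Section 2: A = π(d/2)² = π(2.5750e-04 m)² = 2.083e-07 m²
R₂ = (1.64×10^-8)(501)/(2.083e-07) = 39.44 Ω
R = R₁ + R₂ = 40.2 Ω
V = IR = 20.5 × 40.2 = 824 V

824 V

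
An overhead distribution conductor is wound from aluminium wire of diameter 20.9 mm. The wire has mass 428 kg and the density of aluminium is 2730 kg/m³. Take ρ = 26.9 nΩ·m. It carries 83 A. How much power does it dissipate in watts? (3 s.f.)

ρ = 26.9 nΩ·m = 2.69×10^-8 Ω·m
A = π(d/2)² = π(1.0450e-02 m)² = 3.4307e-04 m²
L = m/(density·A) = 428/(2730×3.4307e-04) = 457 m
R = ρL/A = (2.69×10^-8)(457)/(3.4307e-04) = 0.03583 Ω
P = I²R = (83)² × 0.03583 = 247 W

247 W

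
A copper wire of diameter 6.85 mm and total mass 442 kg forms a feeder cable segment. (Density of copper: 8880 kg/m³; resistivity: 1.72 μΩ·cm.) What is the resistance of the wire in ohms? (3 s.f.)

0.630 Ω

ρ = 1.72 μΩ·cm = 1.72×10^-8 Ω·m
A = π(d/2)² = π(3.4250e-03 m)² = 3.6853e-05 m²
L = m/(density·A) = 442/(8880×3.6853e-05) = 1351 m
R = ρL/A = (1.72×10^-8)(1351)/(3.6853e-05) = 0.630 Ω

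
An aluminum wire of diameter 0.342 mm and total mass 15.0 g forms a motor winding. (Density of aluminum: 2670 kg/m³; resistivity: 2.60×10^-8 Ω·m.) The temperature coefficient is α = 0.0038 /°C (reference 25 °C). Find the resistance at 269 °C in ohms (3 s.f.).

33.4 Ω

A = π(d/2)² = π(1.7100e-04 m)² = 9.1863e-08 m²
L = m/(density·A) = 0.015/(2670×9.1863e-08) = 61.16 m
R = ρL/A = (2.60×10^-8)(61.16)/(9.1863e-08) = 17.31 Ω
R(269 °C) = 17.31 × (1 + 0.0038×244) = 33.4 Ω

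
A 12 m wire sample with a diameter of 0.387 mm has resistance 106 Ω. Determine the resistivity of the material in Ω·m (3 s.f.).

A = π(d/2)² = π(1.9350e-04 m)² = 1.176e-07 m²
ρ = RA/L = (106)(1.176e-07)/(12) = 1.04×10^-6 Ω·m

1.04×10^-6 Ω·m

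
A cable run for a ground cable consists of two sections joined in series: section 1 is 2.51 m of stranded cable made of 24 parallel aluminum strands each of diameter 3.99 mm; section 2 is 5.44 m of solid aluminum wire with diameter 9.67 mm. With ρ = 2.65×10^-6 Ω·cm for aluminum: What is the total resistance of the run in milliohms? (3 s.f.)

ρ = 2.65×10^-6 Ω·cm = 2.65×10^-8 Ω·m
Section 1: A_strand = π(1.9950e-03)² = 1.250e-05 m²; R₁ = ρL/(N·A_s) = (2.65×10^-8)(2.51)/(24×1.250e-05) = 2.217×10^-4 Ω
Section 2: A = π(d/2)² = π(4.8350e-03 m)² = 7.344e-05 m²
R₂ = (2.65×10^-8)(5.44)/(7.344e-05) = 0.001963 Ω
R = R₁ + R₂ = 2.18 mΩ

2.18 mΩ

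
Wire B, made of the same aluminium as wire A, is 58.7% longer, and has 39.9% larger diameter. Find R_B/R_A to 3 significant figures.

0.811

R ∝ L/d², so R_B/R_A = (1 + 58.7/100) × (1 + 39.9/100)⁻²
= 1.587 × 0.5109 = 0.811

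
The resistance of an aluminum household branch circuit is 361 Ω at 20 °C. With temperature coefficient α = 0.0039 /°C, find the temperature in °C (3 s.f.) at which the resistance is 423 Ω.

R = R₀(1 + α(T − T₀)) ⇒ T = T₀ + (R/R₀ − 1)/α
T = 20 + (423/361 − 1)/0.0039 = 20 + (0.1717)/0.0039 = 64.0 °C

64.0 °C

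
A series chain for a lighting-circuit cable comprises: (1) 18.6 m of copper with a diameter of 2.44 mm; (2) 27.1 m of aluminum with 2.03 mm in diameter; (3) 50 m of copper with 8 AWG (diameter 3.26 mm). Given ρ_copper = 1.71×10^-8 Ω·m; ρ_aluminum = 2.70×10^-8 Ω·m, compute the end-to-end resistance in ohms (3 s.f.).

Seg 1: A = π(d/2)² = π(1.2200e-03 m)² = 4.676e-06 m²
R_1 = (1.71×10^-8)(18.6)/(4.676e-06) = 0.06802 Ω
Seg 2: A = π(d/2)² = π(1.0150e-03 m)² = 3.237e-06 m²
R_2 = (2.70×10^-8)(27.1)/(3.237e-06) = 0.2261 Ω
Seg 3: A = π(3.26/2 mm)² = π(1.6300e-03 m)² = 8.347e-06 m²
R_3 = (1.71×10^-8)(50)/(8.347e-06) = 0.1024 Ω
R_total = R_1 + R_2 + R_3 = 0.397 Ω

0.397 Ω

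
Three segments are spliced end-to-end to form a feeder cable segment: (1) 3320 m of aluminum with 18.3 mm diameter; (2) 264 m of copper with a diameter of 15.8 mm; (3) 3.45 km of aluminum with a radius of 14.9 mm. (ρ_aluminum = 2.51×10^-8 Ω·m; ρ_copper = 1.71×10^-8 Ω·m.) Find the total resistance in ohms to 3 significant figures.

0.464 Ω

Seg 1: A = π(d/2)² = π(9.1500e-03 m)² = 2.630e-04 m²
R_1 = (2.51×10^-8)(3320)/(2.630e-04) = 0.3168 Ω
Seg 2: A = π(d/2)² = π(7.9000e-03 m)² = 1.961e-04 m²
R_2 = (1.71×10^-8)(264)/(1.961e-04) = 0.02302 Ω
Seg 3: A = πr² = π(1.4900e-02 m)² = 6.975e-04 m²
R_3 = (2.51×10^-8)(3450)/(6.975e-04) = 0.1242 Ω
R_total = R_1 + R_2 + R_3 = 0.464 Ω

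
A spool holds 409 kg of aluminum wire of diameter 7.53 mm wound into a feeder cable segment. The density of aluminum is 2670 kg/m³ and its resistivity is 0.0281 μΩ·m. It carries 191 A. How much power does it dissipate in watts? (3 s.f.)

79200 W

ρ = 0.0281 μΩ·m = 2.81×10^-8 Ω·m
A = π(d/2)² = π(3.7650e-03 m)² = 4.4533e-05 m²
L = m/(density·A) = 409/(2670×4.4533e-05) = 3440 m
R = ρL/A = (2.81×10^-8)(3440)/(4.4533e-05) = 2.17 Ω
P = I²R = (191)² × 2.17 = 79200 W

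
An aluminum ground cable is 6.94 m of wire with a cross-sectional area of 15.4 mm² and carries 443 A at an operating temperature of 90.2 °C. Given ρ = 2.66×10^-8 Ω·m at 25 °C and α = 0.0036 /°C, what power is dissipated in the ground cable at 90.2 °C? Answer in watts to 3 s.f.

2900 W

A = 15.4 mm² = 1.540e-05 m²
R₍25₎ = ρL/A = (2.66×10^-8)(6.94)/(1.540e-05) = 0.01199 Ω
R₍90.2₎ = R₍25₎(1 + αΔT) = 0.01199 × (1 + 0.0036×65.2) = 0.0148 Ω
P = I²R = (443)² × 0.0148 = 2900 W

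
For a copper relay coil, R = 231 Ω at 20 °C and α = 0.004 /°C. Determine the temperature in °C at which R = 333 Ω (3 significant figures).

130 °C

R = R₀(1 + α(T − T₀)) ⇒ T = T₀ + (R/R₀ − 1)/α
T = 20 + (333/231 − 1)/0.004 = 20 + (0.4416)/0.004 = 130 °C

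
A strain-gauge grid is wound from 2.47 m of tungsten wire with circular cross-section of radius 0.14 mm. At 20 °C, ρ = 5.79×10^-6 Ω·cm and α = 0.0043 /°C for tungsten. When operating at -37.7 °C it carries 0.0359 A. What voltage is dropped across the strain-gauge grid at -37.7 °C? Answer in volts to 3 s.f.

0.0627 V

ρ = 5.79×10^-6 Ω·cm = 5.79×10^-8 Ω·m
A = πr² = π(1.4000e-04 m)² = 6.158e-08 m²
R₍20₎ = ρL/A = (5.79×10^-8)(2.47)/(6.158e-08) = 2.323 Ω
R₍-37.7₎ = R₍20₎(1 + αΔT) = 2.323 × (1 + 0.0043×-57.7) = 1.746 Ω
V = IR = 0.0359 × 1.746 = 0.0627 V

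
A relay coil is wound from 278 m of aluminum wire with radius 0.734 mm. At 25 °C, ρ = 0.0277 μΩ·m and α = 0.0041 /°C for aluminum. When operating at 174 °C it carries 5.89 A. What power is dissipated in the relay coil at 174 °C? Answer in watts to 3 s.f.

254 W

ρ = 0.0277 μΩ·m = 2.77×10^-8 Ω·m
A = πr² = π(7.3400e-04 m)² = 1.693e-06 m²
R₍25₎ = ρL/A = (2.77×10^-8)(278)/(1.693e-06) = 4.55 Ω
R₍174₎ = R₍25₎(1 + αΔT) = 4.55 × (1 + 0.0041×149) = 7.329 Ω
P = I²R = (5.89)² × 7.329 = 254 W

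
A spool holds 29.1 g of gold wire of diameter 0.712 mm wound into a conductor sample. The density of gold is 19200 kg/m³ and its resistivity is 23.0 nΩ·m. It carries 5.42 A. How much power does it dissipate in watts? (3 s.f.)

6.46 W

ρ = 23.0 nΩ·m = 2.30×10^-8 Ω·m
A = π(d/2)² = π(3.5600e-04 m)² = 3.9815e-07 m²
L = m/(density·A) = 0.0291/(19200×3.9815e-07) = 3.807 m
R = ρL/A = (2.30×10^-8)(3.807)/(3.9815e-07) = 0.2199 Ω
P = I²R = (5.42)² × 0.2199 = 6.46 W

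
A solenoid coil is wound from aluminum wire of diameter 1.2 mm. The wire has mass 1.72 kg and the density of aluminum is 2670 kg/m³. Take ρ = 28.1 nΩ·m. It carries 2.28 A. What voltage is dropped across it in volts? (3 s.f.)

32.3 V

ρ = 28.1 nΩ·m = 2.81×10^-8 Ω·m
A = π(d/2)² = π(6.0000e-04 m)² = 1.1310e-06 m²
L = m/(density·A) = 1.72/(2670×1.1310e-06) = 569.6 m
R = ρL/A = (2.81×10^-8)(569.6)/(1.1310e-06) = 14.15 Ω
V = IR = 2.28 × 14.15 = 32.3 V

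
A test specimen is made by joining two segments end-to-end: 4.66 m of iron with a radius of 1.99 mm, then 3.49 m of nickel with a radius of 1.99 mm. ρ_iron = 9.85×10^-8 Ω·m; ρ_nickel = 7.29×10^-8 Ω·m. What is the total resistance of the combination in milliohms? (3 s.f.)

57.3 mΩ

Segment 1: A = πr² = π(1.9900e-03 m)² = 1.244e-05 m²
R₁ = ρL/A = (9.85×10^-8)(4.66)/(1.244e-05) = 0.03689 Ω
R₂ = (7.29×10^-8)(3.49)/(1.244e-05) = 0.02045 Ω
R = R₁ + R₂ = 57.3 mΩ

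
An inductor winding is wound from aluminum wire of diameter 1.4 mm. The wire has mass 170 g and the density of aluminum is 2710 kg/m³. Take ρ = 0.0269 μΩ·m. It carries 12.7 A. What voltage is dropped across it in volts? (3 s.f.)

9.04 V

ρ = 0.0269 μΩ·m = 2.69×10^-8 Ω·m
A = π(d/2)² = π(7.0000e-04 m)² = 1.5394e-06 m²
L = m/(density·A) = 0.17/(2710×1.5394e-06) = 40.75 m
R = ρL/A = (2.69×10^-8)(40.75)/(1.5394e-06) = 0.7121 Ω
V = IR = 12.7 × 0.7121 = 9.04 V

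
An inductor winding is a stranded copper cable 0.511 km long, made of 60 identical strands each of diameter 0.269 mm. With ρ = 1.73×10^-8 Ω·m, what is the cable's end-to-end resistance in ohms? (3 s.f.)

A_strand = π(1.3450e-04 m)² = 5.683e-08 m²
R_strand = ρL/A = (1.73×10^-8)(511)/(5.683e-08) = 155.6 Ω
R_total = R_strand/N = 155.6/60 = 2.59 Ω

2.59 Ω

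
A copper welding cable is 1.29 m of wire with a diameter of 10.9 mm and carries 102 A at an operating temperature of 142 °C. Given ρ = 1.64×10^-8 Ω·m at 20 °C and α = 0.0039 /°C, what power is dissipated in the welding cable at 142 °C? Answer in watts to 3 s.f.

3.48 W

A = π(d/2)² = π(5.4500e-03 m)² = 9.331e-05 m²
R₍20₎ = ρL/A = (1.64×10^-8)(1.29)/(9.331e-05) = 2.267×10^-4 Ω
R₍142₎ = R₍20₎(1 + αΔT) = 2.267×10^-4 × (1 + 0.0039×122) = 3.346×10^-4 Ω
P = I²R = (102)² × 3.346×10^-4 = 3.48 W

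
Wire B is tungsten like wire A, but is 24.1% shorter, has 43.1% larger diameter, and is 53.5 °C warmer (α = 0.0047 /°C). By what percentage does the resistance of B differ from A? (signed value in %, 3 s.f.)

-53.6%

R ∝ ρL/d² with ρ ∝ (1+αΔT), so R_B/R_A = (1 − 24.1/100) × (1 + 43.1/100)⁻² × (1 + 0.0047×53.5)
= 0.759 × 0.4883 × 1.251 = 0.4638
(R_B − R_A)/R_A = 0.4638 − 1 = -53.6%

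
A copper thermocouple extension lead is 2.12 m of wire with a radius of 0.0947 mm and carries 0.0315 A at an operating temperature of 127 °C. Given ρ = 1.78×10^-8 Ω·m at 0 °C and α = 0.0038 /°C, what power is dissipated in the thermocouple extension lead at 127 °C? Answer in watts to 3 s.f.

0.00197 W

A = πr² = π(9.4700e-05 m)² = 2.817e-08 m²
R₍0₎ = ρL/A = (1.78×10^-8)(2.12)/(2.817e-08) = 1.339 Ω
R₍127₎ = R₍0₎(1 + αΔT) = 1.339 × (1 + 0.0038×127) = 1.986 Ω
P = I²R = (0.0315)² × 1.986 = 0.00197 W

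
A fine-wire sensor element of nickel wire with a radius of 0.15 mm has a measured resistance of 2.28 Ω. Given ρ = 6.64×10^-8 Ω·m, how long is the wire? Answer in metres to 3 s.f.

2.43 m

A = πr² = π(1.5000e-04 m)² = 7.069e-08 m²
L = RA/ρ = (2.28)(7.069e-08)/(6.64×10^-8) = 2.43 m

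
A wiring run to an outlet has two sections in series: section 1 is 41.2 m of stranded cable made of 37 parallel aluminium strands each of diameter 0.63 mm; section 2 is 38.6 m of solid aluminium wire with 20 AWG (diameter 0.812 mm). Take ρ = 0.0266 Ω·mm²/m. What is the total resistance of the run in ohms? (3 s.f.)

ρ = 0.0266 Ω·mm²/m = 2.66×10^-8 Ω·m
Section 1: A_strand = π(3.1500e-04)² = 3.117e-07 m²; R₁ = ρL/(N·A_s) = (2.66×10^-8)(41.2)/(37×3.117e-07) = 0.09502 Ω
Section 2: A = π(0.812/2 mm)² = π(4.0600e-04 m)² = 5.178e-07 m²
R₂ = (2.66×10^-8)(38.6)/(5.178e-07) = 1.983 Ω
R = R₁ + R₂ = 2.08 Ω

2.08 Ω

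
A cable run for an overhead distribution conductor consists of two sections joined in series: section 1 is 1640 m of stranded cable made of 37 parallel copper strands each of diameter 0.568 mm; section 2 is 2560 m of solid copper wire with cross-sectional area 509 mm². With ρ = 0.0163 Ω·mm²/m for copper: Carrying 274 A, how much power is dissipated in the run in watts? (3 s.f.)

2.20×10^5 W

ρ = 0.0163 Ω·mm²/m = 1.63×10^-8 Ω·m
Section 1: A_strand = π(2.8400e-04)² = 2.534e-07 m²; R₁ = ρL/(N·A_s) = (1.63×10^-8)(1640)/(37×2.534e-07) = 2.851 Ω
Section 2: A = 509 mm² = 5.090e-04 m²
R₂ = (1.63×10^-8)(2560)/(5.090e-04) = 0.08198 Ω
R = R₁ + R₂ = 2.933 Ω
P = I²R = (274)² × 2.933 = 2.20×10^5 W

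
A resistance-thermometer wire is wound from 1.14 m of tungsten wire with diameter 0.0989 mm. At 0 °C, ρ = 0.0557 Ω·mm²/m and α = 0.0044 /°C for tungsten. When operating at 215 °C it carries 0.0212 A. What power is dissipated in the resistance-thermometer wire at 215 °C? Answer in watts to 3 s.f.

0.00723 W

ρ = 0.0557 Ω·mm²/m = 5.57×10^-8 Ω·m
A = π(d/2)² = π(4.9450e-05 m)² = 7.682e-09 m²
R₍0₎ = ρL/A = (5.57×10^-8)(1.14)/(7.682e-09) = 8.266 Ω
R₍215₎ = R₍0₎(1 + αΔT) = 8.266 × (1 + 0.0044×215) = 16.08 Ω
P = I²R = (0.0212)² × 16.08 = 0.00723 W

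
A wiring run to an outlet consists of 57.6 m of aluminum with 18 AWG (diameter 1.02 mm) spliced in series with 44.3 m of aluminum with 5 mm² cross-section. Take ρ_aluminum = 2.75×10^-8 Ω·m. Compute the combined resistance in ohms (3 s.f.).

Segment 1: A = π(1.02/2 mm)² = π(5.1000e-04 m)² = 8.171e-07 m²
R₁ = ρL/A = (2.75×10^-8)(57.6)/(8.171e-07) = 1.938 Ω
Segment 2: A = 5 mm² = 5.000e-06 m²
R₂ = (2.75×10^-8)(44.3)/(5.000e-06) = 0.2437 Ω
R = R₁ + R₂ = 2.18 Ω

2.18 Ω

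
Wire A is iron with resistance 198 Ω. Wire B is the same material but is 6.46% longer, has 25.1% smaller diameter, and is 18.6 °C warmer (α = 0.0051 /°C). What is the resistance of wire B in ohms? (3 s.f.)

R ∝ ρL/d² with ρ ∝ (1+αΔT), so R_B/R_A = (1 + 6.46/100) × (1 − 25.1/100)⁻² × (1 + 0.0051×18.6)
= 1.065 × 1.782 × 1.095 = 2.078
R_B = 2.078 × 198 = 411 Ω

411 Ω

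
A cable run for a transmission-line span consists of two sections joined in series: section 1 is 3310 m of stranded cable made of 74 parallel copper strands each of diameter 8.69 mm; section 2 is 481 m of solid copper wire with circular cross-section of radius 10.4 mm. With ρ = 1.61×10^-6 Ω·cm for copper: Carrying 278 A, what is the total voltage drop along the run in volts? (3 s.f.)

9.71 V

ρ = 1.61×10^-6 Ω·cm = 1.61×10^-8 Ω·m
Section 1: A_strand = π(4.3450e-03)² = 5.931e-05 m²; R₁ = ρL/(N·A_s) = (1.61×10^-8)(3310)/(74×5.931e-05) = 0.01214 Ω
Section 2: A = πr² = π(1.0400e-02 m)² = 3.398e-04 m²
R₂ = (1.61×10^-8)(481)/(3.398e-04) = 0.02279 Ω
R = R₁ + R₂ = 0.03493 Ω
V = IR = 278 × 0.03493 = 9.71 V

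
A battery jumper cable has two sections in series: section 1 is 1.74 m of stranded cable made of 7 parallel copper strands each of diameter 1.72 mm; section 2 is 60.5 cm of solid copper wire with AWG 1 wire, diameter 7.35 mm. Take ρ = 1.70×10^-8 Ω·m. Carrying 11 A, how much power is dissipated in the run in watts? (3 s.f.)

0.249 W

Section 1: A_strand = π(8.6000e-04)² = 2.324e-06 m²; R₁ = ρL/(N·A_s) = (1.70×10^-8)(1.74)/(7×2.324e-06) = 0.001819 Ω
Section 2: A = π(7.35/2 mm)² = π(3.6750e-03 m)² = 4.243e-05 m²
R₂ = (1.70×10^-8)(0.605)/(4.243e-05) = 2.424×10^-4 Ω
R = R₁ + R₂ = 0.002061 Ω
P = I²R = (11)² × 0.002061 = 0.249 W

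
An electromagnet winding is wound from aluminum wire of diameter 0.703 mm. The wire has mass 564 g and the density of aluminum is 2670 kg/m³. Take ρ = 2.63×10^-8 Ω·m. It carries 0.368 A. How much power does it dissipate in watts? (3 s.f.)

4.99 W

A = π(d/2)² = π(3.5150e-04 m)² = 3.8815e-07 m²
L = m/(density·A) = 0.564/(2670×3.8815e-07) = 544.2 m
R = ρL/A = (2.63×10^-8)(544.2)/(3.8815e-07) = 36.87 Ω
P = I²R = (0.368)² × 36.87 = 4.99 W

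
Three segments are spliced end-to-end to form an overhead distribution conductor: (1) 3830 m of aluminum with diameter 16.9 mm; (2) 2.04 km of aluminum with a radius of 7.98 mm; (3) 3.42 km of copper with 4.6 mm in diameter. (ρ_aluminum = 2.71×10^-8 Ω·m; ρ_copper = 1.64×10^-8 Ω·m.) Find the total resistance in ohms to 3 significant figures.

Seg 1: A = π(d/2)² = π(8.4500e-03 m)² = 2.243e-04 m²
R_1 = (2.71×10^-8)(3830)/(2.243e-04) = 0.4627 Ω
Seg 2: A = πr² = π(7.9800e-03 m)² = 2.001e-04 m²
R_2 = (2.71×10^-8)(2040)/(2.001e-04) = 0.2763 Ω
Seg 3: A = π(d/2)² = π(2.3000e-03 m)² = 1.662e-05 m²
R_3 = (1.64×10^-8)(3420)/(1.662e-05) = 3.375 Ω
R_total = R_1 + R_2 + R_3 = 4.11 Ω

4.11 Ω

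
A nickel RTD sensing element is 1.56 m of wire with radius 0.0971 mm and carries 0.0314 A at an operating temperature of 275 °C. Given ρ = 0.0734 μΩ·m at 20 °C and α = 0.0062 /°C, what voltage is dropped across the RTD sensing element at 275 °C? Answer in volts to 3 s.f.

0.313 V

ρ = 0.0734 μΩ·m = 7.34×10^-8 Ω·m
A = πr² = π(9.7100e-05 m)² = 2.962e-08 m²
R₍20₎ = ρL/A = (7.34×10^-8)(1.56)/(2.962e-08) = 3.866 Ω
R₍275₎ = R₍20₎(1 + αΔT) = 3.866 × (1 + 0.0062×255) = 9.977 Ω
V = IR = 0.0314 × 9.977 = 0.313 V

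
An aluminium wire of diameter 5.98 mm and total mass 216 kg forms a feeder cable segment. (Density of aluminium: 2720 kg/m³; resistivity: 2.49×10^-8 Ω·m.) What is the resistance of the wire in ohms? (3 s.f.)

2.51 Ω

A = π(d/2)² = π(2.9900e-03 m)² = 2.8086e-05 m²
L = m/(density·A) = 216/(2720×2.8086e-05) = 2827 m
R = ρL/A = (2.49×10^-8)(2827)/(2.8086e-05) = 2.51 Ω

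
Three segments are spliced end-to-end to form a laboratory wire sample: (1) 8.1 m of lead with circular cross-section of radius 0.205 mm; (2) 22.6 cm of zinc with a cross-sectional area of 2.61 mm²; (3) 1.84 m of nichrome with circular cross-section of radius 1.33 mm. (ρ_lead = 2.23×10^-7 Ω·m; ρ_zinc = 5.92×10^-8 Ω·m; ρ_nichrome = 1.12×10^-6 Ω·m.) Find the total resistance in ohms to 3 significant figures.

14.1 Ω

Seg 1: A = πr² = π(2.0500e-04 m)² = 1.320e-07 m²
R_1 = (2.23×10^-7)(8.1)/(1.320e-07) = 13.68 Ω
Seg 2: A = 2.61 mm² = 2.610e-06 m²
R_2 = (5.92×10^-8)(0.226)/(2.610e-06) = 0.005126 Ω
Seg 3: A = πr² = π(1.3300e-03 m)² = 5.557e-06 m²
R_3 = (1.12×10^-6)(1.84)/(5.557e-06) = 0.3708 Ω
R_total = R_1 + R_2 + R_3 = 14.1 Ω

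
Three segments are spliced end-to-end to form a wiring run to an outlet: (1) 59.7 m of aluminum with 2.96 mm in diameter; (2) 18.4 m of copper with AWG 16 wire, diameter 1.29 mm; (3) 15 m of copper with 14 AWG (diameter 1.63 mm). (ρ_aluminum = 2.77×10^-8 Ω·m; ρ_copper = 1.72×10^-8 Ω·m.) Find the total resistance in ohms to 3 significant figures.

Seg 1: A = π(d/2)² = π(1.4800e-03 m)² = 6.881e-06 m²
R_1 = (2.77×10^-8)(59.7)/(6.881e-06) = 0.2403 Ω
Seg 2: A = π(1.29/2 mm)² = π(6.4500e-04 m)² = 1.307e-06 m²
R_2 = (1.72×10^-8)(18.4)/(1.307e-06) = 0.2421 Ω
Seg 3: A = π(1.63/2 mm)² = π(8.1500e-04 m)² = 2.087e-06 m²
R_3 = (1.72×10^-8)(15)/(2.087e-06) = 0.1236 Ω
R_total = R_1 + R_2 + R_3 = 0.606 Ω

0.606 Ω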